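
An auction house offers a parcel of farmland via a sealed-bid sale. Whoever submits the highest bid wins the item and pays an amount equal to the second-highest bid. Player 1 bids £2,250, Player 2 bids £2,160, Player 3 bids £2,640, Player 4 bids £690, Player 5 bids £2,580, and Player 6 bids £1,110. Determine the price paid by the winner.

Sorted high to low: Player 3 £2,640 > Player 5 £2,580 > Player 1 £2,250 > Player 2 £2,160 > Player 6 £1,110 > Player 4 £690.
Player 3 has the highest bid, so Player 3 wins.
The second-highest bid is £2,580, so that is what Player 3 pays.

£2,580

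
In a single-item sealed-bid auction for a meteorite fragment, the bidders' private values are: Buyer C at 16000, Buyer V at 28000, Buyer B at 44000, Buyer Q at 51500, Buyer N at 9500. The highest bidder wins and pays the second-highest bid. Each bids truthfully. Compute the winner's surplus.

Winner's surplus: 7500.

Bids in descending order: Buyer Q 51500; Buyer B 44000; Buyer V 28000; Buyer C 16000; Buyer N 9500.
Buyer Q wins with the top bid and pays the second-highest, 44000.
Surplus = 51500 − 44000 = 7500.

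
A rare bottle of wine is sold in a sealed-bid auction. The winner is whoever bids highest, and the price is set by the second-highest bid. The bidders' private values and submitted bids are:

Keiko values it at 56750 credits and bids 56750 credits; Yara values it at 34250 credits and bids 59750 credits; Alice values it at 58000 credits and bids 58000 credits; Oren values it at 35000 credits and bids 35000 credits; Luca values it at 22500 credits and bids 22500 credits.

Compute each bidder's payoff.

Sorted high to low: Yara 59750 credits > Alice 58000 credits > Keiko 56750 credits > Oren 35000 credits > Luca 22500 credits.
Yara has the top bid and wins; the price is the second-highest bid, 58000 credits.
Yara's payoff = 34250 credits − 58000 credits = -23750 credits. All other bidders lose, so their payoff is 0.

Keiko 0 credits, Yara -23750 credits, Alice 0 credits, Oren 0 credits, Luca 0 credits.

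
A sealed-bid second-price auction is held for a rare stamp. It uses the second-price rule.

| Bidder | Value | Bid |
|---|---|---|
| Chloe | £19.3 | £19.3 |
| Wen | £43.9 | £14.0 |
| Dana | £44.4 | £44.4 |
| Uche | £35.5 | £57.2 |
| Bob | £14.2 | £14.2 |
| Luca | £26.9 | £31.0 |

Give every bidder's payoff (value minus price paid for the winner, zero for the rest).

Ordered from highest: Uche £57.2; Dana £44.4; Luca £31.0; Chloe £19.3; Bob £14.2; Wen £14.0.
Uche has the top bid and wins; the price is the second-highest bid, £44.4.
Uche's payoff = £35.5 − £44.4 = -£8.9. All other bidders lose, so their payoff is 0.

Chloe £0.0, Wen £0.0, Dana £0.0, Uche -£8.9, Bob £0.0, Luca £0.0.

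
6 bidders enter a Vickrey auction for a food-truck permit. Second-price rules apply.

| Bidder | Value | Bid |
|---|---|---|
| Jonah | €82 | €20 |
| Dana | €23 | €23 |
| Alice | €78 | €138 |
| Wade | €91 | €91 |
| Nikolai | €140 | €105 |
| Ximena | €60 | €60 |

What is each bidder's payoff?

Ranking the bids: Alice €138 > Nikolai €105 > Wade €91 > Ximena €60 > Dana €23 > Jonah €20.
Alice has the top bid and wins; the price is the second-highest bid, €105.
Alice's payoff = €78 − €105 = -€27. All other bidders lose, so their payoff is 0.

Payoffs: Jonah €0, Dana €0, Alice -€27, Wade €0, Nikolai €0, Ximena €0.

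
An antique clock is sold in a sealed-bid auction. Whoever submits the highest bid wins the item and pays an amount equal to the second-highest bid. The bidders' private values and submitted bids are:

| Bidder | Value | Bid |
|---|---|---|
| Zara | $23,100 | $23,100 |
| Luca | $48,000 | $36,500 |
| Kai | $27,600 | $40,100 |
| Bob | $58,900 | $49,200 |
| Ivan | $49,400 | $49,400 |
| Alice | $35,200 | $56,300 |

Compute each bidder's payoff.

Zara $0, Luca $0, Kai $0, Bob $0, Ivan $0, Alice -$14,200.

Sorted high to low: Alice $56,300 > Ivan $49,400 > Bob $49,200 > Kai $40,100 > Luca $36,500 > Zara $23,100.
Alice has the top bid and wins; the price is the second-highest bid, $49,400.
Alice's payoff = $35,200 − $49,400 = -$14,200. All other bidders lose, so their payoff is 0.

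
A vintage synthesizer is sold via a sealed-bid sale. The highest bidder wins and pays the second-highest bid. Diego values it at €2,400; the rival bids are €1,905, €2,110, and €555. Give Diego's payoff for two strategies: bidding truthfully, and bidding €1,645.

(a) €290  (b) €0

The highest competing bid is €2,110.
Bidding truthfully at €2,400: Diego has the top bid, wins, and pays the second-highest bid €2,110. Payoff = €2,400 − €2,110 = €290.
Bidding €1,645: the top bid is €2,110 (a rival), so Diego loses. Payoff = €0.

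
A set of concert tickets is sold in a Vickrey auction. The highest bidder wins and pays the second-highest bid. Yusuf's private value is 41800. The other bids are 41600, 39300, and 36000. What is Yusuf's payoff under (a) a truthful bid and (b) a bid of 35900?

The highest competing bid is 41600.
Bidding truthfully at 41800: Yusuf has the top bid, wins, and pays the second-highest bid 41600. Payoff = 41800 − 41600 = 200.
Bidding 35900: the top bid is 41600 (a rival), so Yusuf loses. Payoff = 0.

Truthful: 200; alternative: 0.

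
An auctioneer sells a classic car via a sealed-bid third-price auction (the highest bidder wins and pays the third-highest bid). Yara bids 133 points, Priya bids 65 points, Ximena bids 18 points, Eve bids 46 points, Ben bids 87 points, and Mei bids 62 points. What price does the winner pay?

Ordered from highest: Yara 133 points; Ben 87 points; Priya 65 points; Mei 62 points; Eve 46 points; Ximena 18 points.
Yara is the highest bidder, so Yara wins.
Under the third-price rule, the price is the third-highest bid: 65 points.

Price paid: 65 points.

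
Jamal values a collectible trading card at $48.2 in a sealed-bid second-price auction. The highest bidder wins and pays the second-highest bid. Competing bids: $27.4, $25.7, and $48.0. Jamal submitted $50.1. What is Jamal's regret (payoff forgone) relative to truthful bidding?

Payoff forgone: $0.0.

The highest competing bid is $48.0.
Bidding truthfully at $48.2: Jamal has the top bid, wins, and pays the second-highest bid $48.0. Payoff = $48.2 − $48.0 = $0.2.
Bidding $50.1: Jamal has the top bid, wins, and pays the second-highest bid $48.0. Payoff = $48.2 − $48.0 = $0.2.
Regret = truthful payoff − actual payoff = $0.2 − $0.2 = $0.0.
The bid only affects whether you win, not the price — here both bids land on the same side of the top rival bid, so the deviation is payoff-neutral.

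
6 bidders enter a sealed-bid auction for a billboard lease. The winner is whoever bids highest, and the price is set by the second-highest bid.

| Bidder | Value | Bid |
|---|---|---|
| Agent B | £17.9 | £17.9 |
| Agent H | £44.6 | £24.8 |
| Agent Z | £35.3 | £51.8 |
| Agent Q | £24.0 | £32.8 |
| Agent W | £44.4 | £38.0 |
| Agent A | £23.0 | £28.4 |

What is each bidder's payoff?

Agent B £0.0, Agent H £0.0, Agent Z -£2.7, Agent Q £0.0, Agent W £0.0, Agent A £0.0.

Sorted high to low: Agent Z £51.8, then Agent W £38.0, then Agent Q £32.8, then Agent A £28.4, then Agent H £24.8, then Agent B £17.9.
Agent Z has the top bid and wins; the price is the second-highest bid, £38.0.
Agent Z's payoff = £35.3 − £38.0 = -£2.7. All other bidders lose, so their payoff is 0.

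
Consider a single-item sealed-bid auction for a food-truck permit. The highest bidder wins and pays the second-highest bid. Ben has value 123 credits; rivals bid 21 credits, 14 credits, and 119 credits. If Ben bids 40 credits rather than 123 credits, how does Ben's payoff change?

The highest competing bid is 119 credits.
Bidding truthfully at 123 credits: Ben has the top bid, wins, and pays the second-highest bid 119 credits. Payoff = 123 credits − 119 credits = 4 credits.
Bidding 40 credits: the top bid is 119 credits (a rival), so Ben loses. Payoff = 0 credits.
Change = 0 credits − 4 credits = -4 credits.

Change in payoff: -4 credits.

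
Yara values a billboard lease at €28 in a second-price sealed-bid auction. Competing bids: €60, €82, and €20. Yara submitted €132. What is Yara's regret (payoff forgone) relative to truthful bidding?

The highest competing bid is €82.
Bidding truthfully at €28: the top bid is €82 (a rival), so Yara loses. Payoff = €0.
Bidding €132: Yara has the top bid, wins, and pays the second-highest bid €82. Payoff = €28 − €82 = -€54.
Regret = truthful payoff − actual payoff = €0 − -€54 = €54.
Deviating from a truthful bid can only lose payoff in a second-price auction — never gain.

€54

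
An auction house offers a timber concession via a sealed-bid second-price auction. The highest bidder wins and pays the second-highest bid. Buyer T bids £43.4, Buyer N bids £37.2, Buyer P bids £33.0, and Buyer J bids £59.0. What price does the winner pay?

Ranking the bids: Buyer J £59.0; Buyer T £43.4; Buyer N £37.2; Buyer P £33.0.
Buyer J has the highest bid, so Buyer J wins.
The second-highest bid is £43.4, so that is what Buyer J pays.

£43.4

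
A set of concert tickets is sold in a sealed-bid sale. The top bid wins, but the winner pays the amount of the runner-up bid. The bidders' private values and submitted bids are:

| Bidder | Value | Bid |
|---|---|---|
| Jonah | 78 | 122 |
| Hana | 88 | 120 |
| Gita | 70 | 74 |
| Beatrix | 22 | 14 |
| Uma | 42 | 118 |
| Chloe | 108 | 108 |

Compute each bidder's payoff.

Ordered from highest: Jonah 122 > Hana 120 > Uma 118 > Chloe 108 > Gita 74 > Beatrix 14.
Jonah has the top bid and wins; the price is the second-highest bid, 120.
Jonah's payoff = 78 − 120 = -42. All other bidders lose, so their payoff is 0.

Jonah -42, Hana 0, Gita 0, Beatrix 0, Uma 0, Chloe 0.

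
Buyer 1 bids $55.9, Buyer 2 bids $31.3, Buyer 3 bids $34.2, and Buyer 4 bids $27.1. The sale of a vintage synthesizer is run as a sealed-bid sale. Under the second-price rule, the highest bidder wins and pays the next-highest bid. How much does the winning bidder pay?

Sorted high to low: Buyer 1 $55.9, then Buyer 3 $34.2, then Buyer 2 $31.3, then Buyer 4 $27.1.
Buyer 1 has the highest bid, so Buyer 1 wins.
The second-highest bid is $34.2, so that is what Buyer 1 pays.

Price paid: $34.2.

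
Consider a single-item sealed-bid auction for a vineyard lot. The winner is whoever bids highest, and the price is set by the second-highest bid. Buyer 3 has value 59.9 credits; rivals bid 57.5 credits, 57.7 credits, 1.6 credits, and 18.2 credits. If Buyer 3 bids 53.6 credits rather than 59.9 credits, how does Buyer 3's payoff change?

The highest competing bid is 57.7 credits.
Bidding truthfully at 59.9 credits: Buyer 3 has the top bid, wins, and pays the second-highest bid 57.7 credits. Payoff = 59.9 credits − 57.7 credits = 2.2 credits.
Bidding 53.6 credits: the top bid is 57.7 credits (a rival), so Buyer 3 loses. Payoff = 0.0 credits.
Change = 0.0 credits − 2.2 credits = -2.2 credits.

Payoff change: -2.2 credits.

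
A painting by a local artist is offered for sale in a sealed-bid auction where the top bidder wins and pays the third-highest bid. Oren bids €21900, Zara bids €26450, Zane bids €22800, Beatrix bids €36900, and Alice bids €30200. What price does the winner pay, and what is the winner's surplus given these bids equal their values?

Bids in descending order: Beatrix €36900 > Alice €30200 > Zara €26450 > Zane €22800 > Oren €21900.
Beatrix is the highest bidder, so Beatrix wins.
Under the third-price rule, the price is the third-highest bid: €26450.
Surplus = €36900 − €26450 = €10450.

The winner pays €26450 for a surplus of €10450.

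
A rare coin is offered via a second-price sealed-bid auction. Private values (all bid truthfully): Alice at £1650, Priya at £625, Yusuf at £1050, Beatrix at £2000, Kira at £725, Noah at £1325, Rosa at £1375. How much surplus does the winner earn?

Sorted high to low: Beatrix £2000; Alice £1650; Rosa £1375; Noah £1325; Yusuf £1050; Kira £725; Priya £625.
Beatrix wins with the top bid and pays the second-highest, £1650.
Surplus = £2000 − £1650 = £350.

Winner's surplus: £350.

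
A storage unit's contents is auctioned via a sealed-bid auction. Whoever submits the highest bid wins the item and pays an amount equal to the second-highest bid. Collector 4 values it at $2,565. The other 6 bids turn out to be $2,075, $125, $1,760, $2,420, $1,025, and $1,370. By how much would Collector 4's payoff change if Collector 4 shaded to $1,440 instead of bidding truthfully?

The highest competing bid is $2,420.
Bidding truthfully at $2,565: Collector 4 has the top bid, wins, and pays the second-highest bid $2,420. Payoff = $2,565 − $2,420 = $145.
Bidding $1,440: the top bid is $2,420 (a rival), so Collector 4 loses. Payoff = $0.
Change = $0 − $145 = -$145.
This is the dominant-strategy logic: truthful bidding weakly beats any alternative.

Payoff change: -$145.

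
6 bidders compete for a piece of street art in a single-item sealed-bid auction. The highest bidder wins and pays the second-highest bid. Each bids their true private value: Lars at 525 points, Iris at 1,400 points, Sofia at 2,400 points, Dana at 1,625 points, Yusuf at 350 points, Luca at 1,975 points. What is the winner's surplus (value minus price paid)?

Winner's surplus: 425 points.

Bids in descending order: Sofia 2,400 points, then Luca 1,975 points, then Dana 1,625 points, then Iris 1,400 points, then Lars 525 points, then Yusuf 350 points.
Sofia wins with the top bid and pays the second-highest, 1,975 points.
Surplus = 2,400 points − 1,975 points = 425 points.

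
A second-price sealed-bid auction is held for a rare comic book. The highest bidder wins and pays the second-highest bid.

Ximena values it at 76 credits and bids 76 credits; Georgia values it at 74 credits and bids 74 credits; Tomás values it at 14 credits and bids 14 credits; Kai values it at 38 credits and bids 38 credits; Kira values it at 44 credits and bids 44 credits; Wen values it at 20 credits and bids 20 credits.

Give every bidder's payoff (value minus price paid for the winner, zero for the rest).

Ranking the bids: Ximena 76 credits, then Georgia 74 credits, then Kira 44 credits, then Kai 38 credits, then Wen 20 credits, then Tomás 14 credits.
Ximena has the top bid and wins; the price is the second-highest bid, 74 credits.
Ximena's payoff = 76 credits − 74 credits = 2 credits. All other bidders lose, so their payoff is 0.

Ximena 2 credits, Georgia 0 credits, Tomás 0 credits, Kai 0 credits, Kira 0 credits, Wen 0 credits.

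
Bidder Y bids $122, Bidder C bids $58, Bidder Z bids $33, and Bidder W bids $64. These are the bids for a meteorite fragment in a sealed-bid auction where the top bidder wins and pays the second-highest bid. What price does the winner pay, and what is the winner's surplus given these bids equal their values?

Ranking the bids: Bidder Y $122; Bidder W $64; Bidder C $58; Bidder Z $33.
Bidder Y is the highest bidder, so Bidder Y wins.
Under the second-price rule, the price is the second-highest bid: $64.
Surplus = $122 − $64 = $58.

Price $64; surplus $58.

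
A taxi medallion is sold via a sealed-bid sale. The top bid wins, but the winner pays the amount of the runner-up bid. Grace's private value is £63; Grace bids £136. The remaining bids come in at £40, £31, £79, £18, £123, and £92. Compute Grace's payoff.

Highest competing bid: £123.
Grace's bid £136 is the highest overall, so Grace wins and pays the second-highest bid, £123.
Payoff = value − price = £63 − £123 = -£60.
Overbidding won the item at a price above value — truthful bidding would have avoided this loss.

Grace's payoff: -£60.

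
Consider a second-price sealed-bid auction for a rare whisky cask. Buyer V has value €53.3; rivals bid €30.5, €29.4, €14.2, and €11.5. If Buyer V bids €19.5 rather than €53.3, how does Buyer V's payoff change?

-€22.8

The highest competing bid is €30.5.
Bidding truthfully at €53.3: Buyer V has the top bid, wins, and pays the second-highest bid €30.5. Payoff = €53.3 − €30.5 = €22.8.
Bidding €19.5: the top bid is €30.5 (a rival), so Buyer V loses. Payoff = €0.0.
Change = €0.0 − €22.8 = -€22.8.
Deviating from a truthful bid can only lose payoff in a second-price auction — never gain.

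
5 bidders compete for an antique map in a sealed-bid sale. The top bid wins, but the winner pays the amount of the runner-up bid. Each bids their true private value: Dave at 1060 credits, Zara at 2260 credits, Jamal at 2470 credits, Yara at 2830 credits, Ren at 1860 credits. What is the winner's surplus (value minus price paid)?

Sorted high to low: Yara 2830 credits, then Jamal 2470 credits, then Zara 2260 credits, then Ren 1860 credits, then Dave 1060 credits.
Yara wins with the top bid and pays the second-highest, 2470 credits.
Surplus = 2830 credits − 2470 credits = 360 credits.

360 credits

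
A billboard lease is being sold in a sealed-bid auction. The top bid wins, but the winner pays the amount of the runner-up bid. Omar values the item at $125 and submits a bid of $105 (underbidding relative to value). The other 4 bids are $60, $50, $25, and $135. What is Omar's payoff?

Payoff = $0.

Highest competing bid: $135.
Omar's bid $105 is not the highest, so Omar loses, pays nothing, and earns zero payoff.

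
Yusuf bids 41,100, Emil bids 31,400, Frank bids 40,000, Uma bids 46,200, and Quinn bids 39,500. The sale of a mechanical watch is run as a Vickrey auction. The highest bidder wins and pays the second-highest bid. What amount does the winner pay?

Ordered from highest: Uma 46,200 > Yusuf 41,100 > Frank 40,000 > Quinn 39,500 > Emil 31,400.
Uma has the highest bid, so Uma wins.
The second-highest bid is 41,100, so that is what Uma pays.

The winner pays 41,100.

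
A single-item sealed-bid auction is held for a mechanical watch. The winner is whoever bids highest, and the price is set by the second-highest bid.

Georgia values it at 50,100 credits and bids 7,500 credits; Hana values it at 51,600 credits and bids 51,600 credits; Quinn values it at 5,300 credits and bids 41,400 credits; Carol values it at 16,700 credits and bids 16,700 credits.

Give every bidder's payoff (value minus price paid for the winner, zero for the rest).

Payoffs: Georgia 0 credits, Hana 10,200 credits, Quinn 0 credits, Carol 0 credits.

Sorted high to low: Hana 51,600 credits, then Quinn 41,400 credits, then Carol 16,700 credits, then Georgia 7,500 credits.
Hana has the top bid and wins; the price is the second-highest bid, 41,400 credits.
Hana's payoff = 51,600 credits − 41,400 credits = 10,200 credits. All other bidders lose, so their payoff is 0.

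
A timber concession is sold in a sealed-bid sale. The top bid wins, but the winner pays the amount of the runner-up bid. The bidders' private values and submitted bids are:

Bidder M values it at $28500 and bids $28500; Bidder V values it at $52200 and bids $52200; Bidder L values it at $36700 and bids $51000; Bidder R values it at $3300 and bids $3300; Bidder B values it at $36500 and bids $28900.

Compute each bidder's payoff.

Bidder M $0, Bidder V $1200, Bidder L $0, Bidder R $0, Bidder B $0.

Ordered from highest: Bidder V $52200, then Bidder L $51000, then Bidder B $28900, then Bidder M $28500, then Bidder R $3300.
Bidder V has the top bid and wins; the price is the second-highest bid, $51000.
Bidder V's payoff = $52200 − $51000 = $1200. All other bidders lose, so their payoff is 0.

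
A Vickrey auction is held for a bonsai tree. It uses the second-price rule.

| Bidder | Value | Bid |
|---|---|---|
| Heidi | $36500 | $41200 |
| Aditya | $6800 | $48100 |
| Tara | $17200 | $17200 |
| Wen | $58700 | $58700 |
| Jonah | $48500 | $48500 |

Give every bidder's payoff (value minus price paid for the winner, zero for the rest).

Heidi $0, Aditya $0, Tara $0, Wen $10200, Jonah $0.

Ordered from highest: Wen $58700, then Jonah $48500, then Aditya $48100, then Heidi $41200, then Tara $17200.
Wen has the top bid and wins; the price is the second-highest bid, $48500.
Wen's payoff = $58700 − $48500 = $10200. All other bidders lose, so their payoff is 0.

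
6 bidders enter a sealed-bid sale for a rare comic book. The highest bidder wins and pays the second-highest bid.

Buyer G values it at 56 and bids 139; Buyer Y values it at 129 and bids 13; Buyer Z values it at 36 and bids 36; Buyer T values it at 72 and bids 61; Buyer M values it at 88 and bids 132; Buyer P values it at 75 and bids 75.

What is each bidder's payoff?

Ordered from highest: Buyer G 139, then Buyer M 132, then Buyer P 75, then Buyer T 61, then Buyer Z 36, then Buyer Y 13.
Buyer G has the top bid and wins; the price is the second-highest bid, 132.
Buyer G's payoff = 56 − 132 = -76. All other bidders lose, so their payoff is 0.

Buyer G -76, Buyer Y 0, Buyer Z 0, Buyer T 0, Buyer M 0, Buyer P 0.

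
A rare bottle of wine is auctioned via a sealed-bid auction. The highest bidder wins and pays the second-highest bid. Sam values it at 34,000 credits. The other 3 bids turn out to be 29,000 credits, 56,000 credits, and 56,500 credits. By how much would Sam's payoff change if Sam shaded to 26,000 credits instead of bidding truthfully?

The highest competing bid is 56,500 credits.
Bidding truthfully at 34,000 credits: the top bid is 56,500 credits (a rival), so Sam loses. Payoff = 0 credits.
Bidding 26,000 credits: the top bid is 56,500 credits (a rival), so Sam loses. Payoff = 0 credits.
Change = 0 credits − 0 credits = 0 credits.

0 credits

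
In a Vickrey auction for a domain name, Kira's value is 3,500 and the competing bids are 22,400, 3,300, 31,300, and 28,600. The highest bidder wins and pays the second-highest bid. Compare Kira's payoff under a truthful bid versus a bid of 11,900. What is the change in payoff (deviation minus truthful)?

The highest competing bid is 31,300.
Bidding truthfully at 3,500: the top bid is 31,300 (a rival), so Kira loses. Payoff = 0.
Bidding 11,900: the top bid is 31,300 (a rival), so Kira loses. Payoff = 0.
Change = 0 − 0 = 0.

Change in payoff: 0.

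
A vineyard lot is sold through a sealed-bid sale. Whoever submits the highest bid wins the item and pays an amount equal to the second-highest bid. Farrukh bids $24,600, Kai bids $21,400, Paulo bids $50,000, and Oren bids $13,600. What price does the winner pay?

$24,600

Bids in descending order: Paulo $50,000 > Farrukh $24,600 > Kai $21,400 > Oren $13,600.
Paulo has the highest bid, so Paulo wins.
The second-highest bid is $24,600, so that is what Paulo pays.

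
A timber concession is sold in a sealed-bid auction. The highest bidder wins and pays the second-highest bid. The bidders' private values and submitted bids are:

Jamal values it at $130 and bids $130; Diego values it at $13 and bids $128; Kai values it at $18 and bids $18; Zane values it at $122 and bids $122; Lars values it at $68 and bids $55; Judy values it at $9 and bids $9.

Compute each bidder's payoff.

Jamal $2, Diego $0, Kai $0, Zane $0, Lars $0, Judy $0.

Ranking the bids: Jamal $130, then Diego $128, then Zane $122, then Lars $55, then Kai $18, then Judy $9.
Jamal has the top bid and wins; the price is the second-highest bid, $128.
Jamal's payoff = $130 − $128 = $2. All other bidders lose, so their payoff is 0.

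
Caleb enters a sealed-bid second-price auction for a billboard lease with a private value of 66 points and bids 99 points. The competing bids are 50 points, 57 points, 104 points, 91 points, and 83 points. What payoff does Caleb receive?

Highest competing bid: 104 points.
Caleb's bid 99 points is not the highest, so Caleb loses, pays nothing, and earns zero payoff.

Caleb's payoff: 0 points.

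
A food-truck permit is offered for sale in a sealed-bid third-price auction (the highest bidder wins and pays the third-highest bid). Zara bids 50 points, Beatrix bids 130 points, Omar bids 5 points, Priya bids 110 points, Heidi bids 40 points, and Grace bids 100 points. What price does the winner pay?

The winner pays 100 points.

Sorted high to low: Beatrix 130 points, then Priya 110 points, then Grace 100 points, then Zara 50 points, then Heidi 40 points, then Omar 5 points.
Beatrix is the highest bidder, so Beatrix wins.
Under the third-price rule, the price is the third-highest bid: 100 points.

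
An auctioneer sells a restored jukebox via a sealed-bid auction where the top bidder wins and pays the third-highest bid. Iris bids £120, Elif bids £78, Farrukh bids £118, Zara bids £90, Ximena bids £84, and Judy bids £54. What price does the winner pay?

The winner pays £90.

Bids in descending order: Iris £120 > Farrukh £118 > Zara £90 > Ximena £84 > Elif £78 > Judy £54.
Iris is the highest bidder, so Iris wins.
Under the third-price rule, the price is the third-highest bid: £90.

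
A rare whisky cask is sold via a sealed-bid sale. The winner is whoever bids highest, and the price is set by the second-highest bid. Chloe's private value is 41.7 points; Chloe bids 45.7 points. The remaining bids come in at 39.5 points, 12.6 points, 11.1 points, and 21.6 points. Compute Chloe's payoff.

Highest competing bid: 39.5 points.
Chloe's bid 45.7 points is the highest overall, so Chloe wins and pays the second-highest bid, 39.5 points.
Payoff = value − price = 41.7 points − 39.5 points = 2.2 points.

2.2 points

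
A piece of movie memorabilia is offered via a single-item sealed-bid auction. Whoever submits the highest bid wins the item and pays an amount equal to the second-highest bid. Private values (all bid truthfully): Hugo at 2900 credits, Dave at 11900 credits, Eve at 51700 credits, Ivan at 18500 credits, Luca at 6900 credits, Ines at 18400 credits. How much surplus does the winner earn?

33200 credits

Ordered from highest: Eve 51700 credits; Ivan 18500 credits; Ines 18400 credits; Dave 11900 credits; Luca 6900 credits; Hugo 2900 credits.
Eve wins with the top bid and pays the second-highest, 18500 credits.
Surplus = 51700 credits − 18500 credits = 33200 credits.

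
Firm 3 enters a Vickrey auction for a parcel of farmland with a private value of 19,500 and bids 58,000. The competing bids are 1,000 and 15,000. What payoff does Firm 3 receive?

The bidder's payoff: 4,500.

Highest competing bid: 15,000.
Firm 3's bid 58,000 is the highest overall, so Firm 3 wins and pays the second-highest bid, 15,000.
Payoff = value − price = 19,500 − 15,000 = 4,500.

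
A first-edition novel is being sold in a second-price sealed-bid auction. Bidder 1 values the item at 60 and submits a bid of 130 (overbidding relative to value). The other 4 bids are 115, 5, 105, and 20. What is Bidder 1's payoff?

-55

Highest competing bid: 115.
Bidder 1's bid 130 is the highest overall, so Bidder 1 wins and pays the second-highest bid, 115.
Payoff = value − price = 60 − 115 = -55.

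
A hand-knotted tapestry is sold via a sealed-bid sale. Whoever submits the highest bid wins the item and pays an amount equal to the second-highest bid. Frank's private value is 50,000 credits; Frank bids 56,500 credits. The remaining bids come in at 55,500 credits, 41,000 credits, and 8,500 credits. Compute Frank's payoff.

Payoff = -5,500 credits.

Highest competing bid: 55,500 credits.
Frank's bid 56,500 credits is the highest overall, so Frank wins and pays the second-highest bid, 55,500 credits.
Payoff = value − price = 50,000 credits − 55,500 credits = -5,500 credits.
Overbidding won the item at a price above value — truthful bidding would have avoided this loss.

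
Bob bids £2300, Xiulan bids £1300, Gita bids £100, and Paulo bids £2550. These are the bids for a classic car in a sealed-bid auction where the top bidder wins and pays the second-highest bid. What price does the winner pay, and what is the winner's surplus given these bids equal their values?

Ordered from highest: Paulo £2550; Bob £2300; Xiulan £1300; Gita £100.
Paulo is the highest bidder, so Paulo wins.
Under the second-price rule, the price is the second-highest bid: £2300.
Surplus = £2550 − £2300 = £250.

The winner pays £2300 for a surplus of £250.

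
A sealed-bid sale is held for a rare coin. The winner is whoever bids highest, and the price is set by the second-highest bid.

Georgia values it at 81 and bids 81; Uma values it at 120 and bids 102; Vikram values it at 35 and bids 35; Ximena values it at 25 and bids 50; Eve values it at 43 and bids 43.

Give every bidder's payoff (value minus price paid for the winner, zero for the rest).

Georgia 0, Uma 39, Vikram 0, Ximena 0, Eve 0.

Ordered from highest: Uma 102, then Georgia 81, then Ximena 50, then Eve 43, then Vikram 35.
Uma has the top bid and wins; the price is the second-highest bid, 81.
Uma's payoff = 120 − 81 = 39. All other bidders lose, so their payoff is 0.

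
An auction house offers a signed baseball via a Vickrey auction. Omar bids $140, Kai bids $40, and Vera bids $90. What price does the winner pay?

$90

Ordered from highest: Omar $140, then Vera $90, then Kai $40.
Omar has the highest bid, so Omar wins.
The second-highest bid is $90, so that is what Omar pays.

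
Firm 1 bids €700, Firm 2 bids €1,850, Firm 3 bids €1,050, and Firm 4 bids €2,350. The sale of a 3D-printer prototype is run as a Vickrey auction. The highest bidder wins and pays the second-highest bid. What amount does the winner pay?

Sorted high to low: Firm 4 €2,350 > Firm 2 €1,850 > Firm 3 €1,050 > Firm 1 €700.
Firm 4 has the highest bid, so Firm 4 wins.
The second-highest bid is €1,850, so that is what Firm 4 pays.

The winner pays €1,850.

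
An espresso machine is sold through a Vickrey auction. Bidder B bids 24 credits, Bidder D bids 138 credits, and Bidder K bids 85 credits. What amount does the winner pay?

Sorted high to low: Bidder D 138 credits, then Bidder K 85 credits, then Bidder B 24 credits.
Bidder D has the highest bid, so Bidder D wins.
The second-highest bid is 85 credits, so that is what Bidder D pays.

The winner pays 85 credits.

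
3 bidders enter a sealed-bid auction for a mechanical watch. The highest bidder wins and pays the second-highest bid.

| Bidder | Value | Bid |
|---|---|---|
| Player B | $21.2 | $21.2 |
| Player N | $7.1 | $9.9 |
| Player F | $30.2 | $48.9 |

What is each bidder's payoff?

Bids in descending order: Player F $48.9 > Player B $21.2 > Player N $9.9.
Player F has the top bid and wins; the price is the second-highest bid, $21.2.
Player F's payoff = $30.2 − $21.2 = $9.0. All other bidders lose, so their payoff is 0.

Payoffs: Player B $0.0, Player N $0.0, Player F $9.0.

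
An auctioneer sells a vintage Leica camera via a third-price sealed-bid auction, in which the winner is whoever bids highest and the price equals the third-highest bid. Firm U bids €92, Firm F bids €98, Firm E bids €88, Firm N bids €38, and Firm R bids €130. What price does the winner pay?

Ordered from highest: Firm R €130 > Firm F €98 > Firm U €92 > Firm E €88 > Firm N €38.
Firm R is the highest bidder, so Firm R wins.
Under the third-price rule, the price is the third-highest bid: €92.

The winner pays €92.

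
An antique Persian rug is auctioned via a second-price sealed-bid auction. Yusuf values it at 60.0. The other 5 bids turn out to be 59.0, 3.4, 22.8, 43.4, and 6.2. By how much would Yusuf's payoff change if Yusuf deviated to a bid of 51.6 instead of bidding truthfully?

The highest competing bid is 59.0.
Bidding truthfully at 60.0: Yusuf has the top bid, wins, and pays the second-highest bid 59.0. Payoff = 60.0 − 59.0 = 1.0.
Bidding 51.6: the top bid is 59.0 (a rival), so Yusuf loses. Payoff = 0.0.
Change = 0.0 − 1.0 = -1.0.
This is the dominant-strategy logic: truthful bidding weakly beats any alternative.

Change in payoff: -1.0.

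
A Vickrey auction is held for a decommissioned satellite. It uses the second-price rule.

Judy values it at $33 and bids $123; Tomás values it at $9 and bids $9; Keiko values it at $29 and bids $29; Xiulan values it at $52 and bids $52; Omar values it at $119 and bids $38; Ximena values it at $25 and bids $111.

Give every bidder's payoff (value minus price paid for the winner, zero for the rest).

Sorted high to low: Judy $123; Ximena $111; Xiulan $52; Omar $38; Keiko $29; Tomás $9.
Judy has the top bid and wins; the price is the second-highest bid, $111.
Judy's payoff = $33 − $111 = -$78. All other bidders lose, so their payoff is 0.

Judy -$78, Tomás $0, Keiko $0, Xiulan $0, Omar $0, Ximena $0.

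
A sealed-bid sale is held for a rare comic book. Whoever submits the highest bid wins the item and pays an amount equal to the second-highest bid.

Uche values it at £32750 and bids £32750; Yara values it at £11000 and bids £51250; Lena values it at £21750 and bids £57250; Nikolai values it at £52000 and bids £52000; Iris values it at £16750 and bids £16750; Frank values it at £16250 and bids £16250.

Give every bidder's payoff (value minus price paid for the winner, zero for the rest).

Bids in descending order: Lena £57250 > Nikolai £52000 > Yara £51250 > Uche £32750 > Iris £16750 > Frank £16250.
Lena has the top bid and wins; the price is the second-highest bid, £52000.
Lena's payoff = £21750 − £52000 = -£30250. All other bidders lose, so their payoff is 0.

Payoffs: Uche £0, Yara £0, Lena -£30250, Nikolai £0, Iris £0, Frank £0.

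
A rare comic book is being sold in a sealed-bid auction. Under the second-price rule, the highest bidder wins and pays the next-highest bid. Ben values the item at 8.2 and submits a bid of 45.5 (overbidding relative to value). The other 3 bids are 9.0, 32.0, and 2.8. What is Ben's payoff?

Highest competing bid: 32.0.
Ben's bid 45.5 is the highest overall, so Ben wins and pays the second-highest bid, 32.0.
Payoff = value − price = 8.2 − 32.0 = -23.8.
Overbidding won the item at a price above value — truthful bidding would have avoided this loss.

Ben's payoff: -23.8.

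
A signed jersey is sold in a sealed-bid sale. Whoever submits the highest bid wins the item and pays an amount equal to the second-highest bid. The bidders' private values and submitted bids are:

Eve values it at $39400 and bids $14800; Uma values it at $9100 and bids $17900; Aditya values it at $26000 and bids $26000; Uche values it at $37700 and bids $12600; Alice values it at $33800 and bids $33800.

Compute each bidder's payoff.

Ranking the bids: Alice $33800; Aditya $26000; Uma $17900; Eve $14800; Uche $12600.
Alice has the top bid and wins; the price is the second-highest bid, $26000.
Alice's payoff = $33800 − $26000 = $7800. All other bidders lose, so their payoff is 0.

Payoffs: Eve $0, Uma $0, Aditya $0, Uche $0, Alice $7800.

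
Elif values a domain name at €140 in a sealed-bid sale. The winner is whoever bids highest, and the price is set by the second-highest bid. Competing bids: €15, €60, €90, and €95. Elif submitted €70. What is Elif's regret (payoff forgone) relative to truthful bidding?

€45

The highest competing bid is €95.
Bidding truthfully at €140: Elif has the top bid, wins, and pays the second-highest bid €95. Payoff = €140 − €95 = €45.
Bidding €70: the top bid is €95 (a rival), so Elif loses. Payoff = €0.
Regret = truthful payoff − actual payoff = €45 − €0 = €45.
Deviating from a truthful bid can only lose payoff in a second-price auction — never gain.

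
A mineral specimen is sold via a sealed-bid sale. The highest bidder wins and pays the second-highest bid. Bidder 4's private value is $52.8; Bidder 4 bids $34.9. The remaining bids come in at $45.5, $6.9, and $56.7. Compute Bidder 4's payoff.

The bidder's payoff: $0.0.

Highest competing bid: $56.7.
Bidder 4's bid $34.9 is not the highest, so Bidder 4 loses, pays nothing, and earns zero payoff.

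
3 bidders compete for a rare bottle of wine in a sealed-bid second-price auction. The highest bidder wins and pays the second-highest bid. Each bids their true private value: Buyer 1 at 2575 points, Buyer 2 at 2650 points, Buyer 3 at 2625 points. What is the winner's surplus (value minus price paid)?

Ordered from highest: Buyer 2 2650 points; Buyer 3 2625 points; Buyer 1 2575 points.
Buyer 2 wins with the top bid and pays the second-highest, 2625 points.
Surplus = 2650 points − 2625 points = 25 points.

Winner's surplus: 25 points.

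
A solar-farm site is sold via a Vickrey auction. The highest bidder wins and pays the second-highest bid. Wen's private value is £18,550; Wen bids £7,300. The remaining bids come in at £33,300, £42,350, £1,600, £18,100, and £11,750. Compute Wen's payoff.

Highest competing bid: £42,350.
Wen's bid £7,300 is not the highest, so Wen loses, pays nothing, and earns zero payoff.

Wen's payoff: £0.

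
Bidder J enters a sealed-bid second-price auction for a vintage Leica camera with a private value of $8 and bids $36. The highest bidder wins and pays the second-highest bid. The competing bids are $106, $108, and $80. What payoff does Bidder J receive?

Highest competing bid: $108.
Bidder J's bid $36 is not the highest, so Bidder J loses, pays nothing, and earns zero payoff.

$0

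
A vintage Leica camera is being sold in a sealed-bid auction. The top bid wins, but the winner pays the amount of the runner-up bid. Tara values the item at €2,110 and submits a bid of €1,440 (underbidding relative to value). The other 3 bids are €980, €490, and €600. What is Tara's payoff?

Tara's payoff: €1,130.

Highest competing bid: €980.
Tara's bid €1,440 is the highest overall, so Tara wins and pays the second-highest bid, €980.
Payoff = value − price = €2,110 − €980 = €1,130.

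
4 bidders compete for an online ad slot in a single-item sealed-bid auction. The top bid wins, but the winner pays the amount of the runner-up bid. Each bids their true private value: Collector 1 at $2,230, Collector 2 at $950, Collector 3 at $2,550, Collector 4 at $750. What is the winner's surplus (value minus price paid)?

Ranking the bids: Collector 3 $2,550, then Collector 1 $2,230, then Collector 2 $950, then Collector 4 $750.
Collector 3 wins with the top bid and pays the second-highest, $2,230.
Surplus = $2,550 − $2,230 = $320.

Winner's surplus: $320.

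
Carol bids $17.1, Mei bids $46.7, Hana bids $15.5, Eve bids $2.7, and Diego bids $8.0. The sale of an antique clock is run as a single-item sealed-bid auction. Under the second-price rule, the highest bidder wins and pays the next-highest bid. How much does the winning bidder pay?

Ranking the bids: Mei $46.7, then Carol $17.1, then Hana $15.5, then Diego $8.0, then Eve $2.7.
Mei has the highest bid, so Mei wins.
The second-highest bid is $17.1, so that is what Mei pays.

$17.1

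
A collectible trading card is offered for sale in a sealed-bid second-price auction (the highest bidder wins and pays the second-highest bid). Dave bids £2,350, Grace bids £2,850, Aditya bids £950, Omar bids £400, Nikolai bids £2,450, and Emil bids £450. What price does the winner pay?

Price paid: £2,450.

Ranking the bids: Grace £2,850; Nikolai £2,450; Dave £2,350; Aditya £950; Emil £450; Omar £400.
Grace is the highest bidder, so Grace wins.
Under the second-price rule, the price is the second-highest bid: £2,450.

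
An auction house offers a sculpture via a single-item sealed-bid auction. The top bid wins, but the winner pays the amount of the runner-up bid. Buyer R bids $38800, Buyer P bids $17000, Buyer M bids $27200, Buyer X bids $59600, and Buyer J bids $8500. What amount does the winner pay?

Ordered from highest: Buyer X $59600; Buyer R $38800; Buyer M $27200; Buyer P $17000; Buyer J $8500.
Buyer X has the highest bid, so Buyer X wins.
The second-highest bid is $38800, so that is what Buyer X pays.

The winner pays $38800.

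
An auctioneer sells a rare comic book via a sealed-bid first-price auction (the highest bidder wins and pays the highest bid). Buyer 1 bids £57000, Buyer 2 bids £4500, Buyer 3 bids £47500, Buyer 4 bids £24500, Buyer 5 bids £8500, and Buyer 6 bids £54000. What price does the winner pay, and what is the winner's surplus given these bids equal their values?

Bids in descending order: Buyer 1 £57000 > Buyer 6 £54000 > Buyer 3 £47500 > Buyer 4 £24500 > Buyer 5 £8500 > Buyer 2 £4500.
Buyer 1 is the highest bidder, so Buyer 1 wins.
Under the first-price rule, the price is the highest bid: £57000.
Surplus = £57000 − £57000 = £0.

The winner pays £57000 for a surplus of £0.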